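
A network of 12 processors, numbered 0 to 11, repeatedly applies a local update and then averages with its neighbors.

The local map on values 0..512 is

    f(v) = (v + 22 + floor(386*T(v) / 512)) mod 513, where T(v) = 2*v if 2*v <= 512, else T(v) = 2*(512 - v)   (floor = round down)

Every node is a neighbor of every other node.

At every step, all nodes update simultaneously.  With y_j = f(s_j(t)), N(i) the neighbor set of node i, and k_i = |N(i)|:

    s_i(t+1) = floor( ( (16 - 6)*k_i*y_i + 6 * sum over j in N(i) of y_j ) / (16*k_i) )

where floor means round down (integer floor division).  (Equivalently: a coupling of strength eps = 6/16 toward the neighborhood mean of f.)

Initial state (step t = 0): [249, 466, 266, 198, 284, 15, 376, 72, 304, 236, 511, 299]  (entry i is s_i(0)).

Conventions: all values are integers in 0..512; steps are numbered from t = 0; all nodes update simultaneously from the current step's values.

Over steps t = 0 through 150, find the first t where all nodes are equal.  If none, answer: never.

Simulating step by step:
t=0: [249, 466, 266, 198, 284, 15, 376, 72, 304, 236, 511, 299]  (not all equal)
t=1: [119, 66, 126, 43, 120, 75, 93, 159, 115, 99, 52, 116]  (not all equal)
t=2: [299, 220, 309, 186, 300, 234, 260, 358, 293, 269, 199, 294]  (not all equal)
t=3: [133, 92, 130, 345, 133, 113, 144, 115, 135, 142, 62, 134]  (not all equal)
t=4: [335, 274, 331, 187, 335, 305, 351, 308, 338, 349, 230, 337]  (not all equal)
t=5: [123, 141, 124, 348, 123, 133, 118, 131, 123, 119, 108, 123]  (not all equal)
t=6: [323, 349, 324, 189, 323, 338, 315, 335, 323, 317, 300, 323]  (not all equal)
t=7: [128, 121, 128, 352, 128, 124, 131, 125, 128, 131, 135, 128]  (not all equal)
t=8: [334, 323, 334, 192, 334, 328, 338, 329, 334, 338, 344, 334]  (not all equal)
t=9: [124, 127, 124, 356, 124, 126, 123, 125, 124, 123, 121, 124]  (not all equal)
t=10: [324, 328, 324, 187, 324, 327, 323, 326, 324, 323, 320, 324]  (not all equal)
t=11: [128, 127, 128, 349, 128, 127, 128, 128, 128, 128, 129, 128]  (not all equal)
t=12: [334, 332, 334, 192, 334, 332, 334, 334, 334, 334, 335, 334]  (not all equal)
t=13: [124, 124, 124, 356, 124, 124, 124, 124, 124, 124, 123, 124]  (not all equal)
t=14: [324, 324, 324, 186, 324, 324, 324, 324, 324, 324, 322, 324]  (not all equal)
t=15: [128, 128, 128, 348, 128, 128, 128, 128, 128, 128, 129, 128]  (not all equal)
t=16: [334, 334, 334, 193, 334, 334, 334, 334, 334, 334, 336, 334]  (not all equal)
t=17: [124, 124, 124, 357, 124, 124, 124, 124, 124, 124, 123, 124]  (not all equal)
t=18: [323, 323, 323, 186, 323, 323, 323, 323, 323, 323, 322, 323]  (not all equal)
t=19: [128, 128, 128, 348, 128, 128, 128, 128, 128, 128, 129, 128]  (not all equal)

Answer: never
Key observation: The state at step 15 reappears at step 19 — the system is in a cycle of period 4 from step 15 on.  No step 0..19 is synchronized, and the cycle repeats forever, so no step up to 150 (or ever) has all nodes equal.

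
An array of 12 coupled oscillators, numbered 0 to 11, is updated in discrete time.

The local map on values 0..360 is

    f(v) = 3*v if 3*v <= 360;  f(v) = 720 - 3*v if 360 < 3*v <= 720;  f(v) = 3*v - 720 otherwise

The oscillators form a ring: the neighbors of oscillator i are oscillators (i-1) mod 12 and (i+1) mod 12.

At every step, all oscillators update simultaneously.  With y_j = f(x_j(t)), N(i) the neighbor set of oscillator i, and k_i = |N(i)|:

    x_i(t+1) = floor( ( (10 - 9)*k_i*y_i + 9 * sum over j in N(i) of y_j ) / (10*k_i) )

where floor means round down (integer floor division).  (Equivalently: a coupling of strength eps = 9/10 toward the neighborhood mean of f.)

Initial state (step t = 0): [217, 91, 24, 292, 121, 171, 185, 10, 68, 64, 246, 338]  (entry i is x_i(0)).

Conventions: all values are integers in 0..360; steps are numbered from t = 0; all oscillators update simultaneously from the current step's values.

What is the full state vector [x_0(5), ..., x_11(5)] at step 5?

Simulating step by step:
t=0: [217, 91, 24, 292, 121, 171, 185, 10, 68, 64, 246, 338]
t=1: [262, 90, 200, 208, 199, 255, 123, 169, 120, 119, 220, 68]
t=2: [219, 110, 176, 118, 75, 217, 151, 341, 292, 224, 258, 77]
t=3: [258, 147, 327, 223, 212, 228, 194, 220, 173, 99, 130, 75]
t=4: [232, 169, 174, 160, 47, 103, 57, 158, 180, 268, 267, 195]
t=5: [159, 121, 223, 176, 261, 171, 266, 182, 166, 125, 106, 60]

Answer: [159, 121, 223, 176, 261, 171, 266, 182, 166, 125, 106, 60]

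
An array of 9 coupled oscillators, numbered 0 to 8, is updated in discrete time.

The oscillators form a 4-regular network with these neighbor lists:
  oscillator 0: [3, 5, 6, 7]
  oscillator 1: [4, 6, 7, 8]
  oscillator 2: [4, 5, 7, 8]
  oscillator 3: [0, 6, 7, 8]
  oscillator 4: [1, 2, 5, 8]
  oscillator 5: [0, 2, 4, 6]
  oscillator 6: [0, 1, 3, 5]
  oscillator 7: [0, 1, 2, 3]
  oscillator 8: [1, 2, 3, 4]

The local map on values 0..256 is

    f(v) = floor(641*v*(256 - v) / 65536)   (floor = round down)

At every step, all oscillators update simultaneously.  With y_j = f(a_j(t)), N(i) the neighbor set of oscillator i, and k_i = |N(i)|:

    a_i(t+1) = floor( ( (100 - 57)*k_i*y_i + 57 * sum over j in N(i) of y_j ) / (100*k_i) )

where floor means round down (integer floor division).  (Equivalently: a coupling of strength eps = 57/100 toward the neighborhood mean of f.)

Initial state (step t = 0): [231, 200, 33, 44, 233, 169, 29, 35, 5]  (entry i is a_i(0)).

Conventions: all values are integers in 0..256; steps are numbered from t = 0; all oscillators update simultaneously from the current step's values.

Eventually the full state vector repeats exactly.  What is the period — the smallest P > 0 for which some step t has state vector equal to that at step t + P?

Simulating step by step:
t=0: [231, 200, 33, 44, 233, 169, 29, 35, 5]
t=1: [77, 75, 70, 68, 70, 96, 84, 78, 51]
t=2: [136, 128, 127, 126, 127, 139, 137, 131, 116]
t=3: [159, 159, 159, 159, 159, 159, 159, 159, 159]
t=4: [150, 150, 150, 150, 150, 150, 150, 150, 150]
t=5: [155, 155, 155, 155, 155, 155, 155, 155, 155]
t=6: [153, 153, 153, 153, 153, 153, 153, 153, 153]
t=7: [154, 154, 154, 154, 154, 154, 154, 154, 154]
t=8: [153, 153, 153, 153, 153, 153, 153, 153, 153]

Answer: 2
Key observation: The state at step 6, [153, 153, 153, 153, 153, 153, 153, 153, 153], reappears at step 8 — and no state repeats earlier — so the cycle the system enters has period 2.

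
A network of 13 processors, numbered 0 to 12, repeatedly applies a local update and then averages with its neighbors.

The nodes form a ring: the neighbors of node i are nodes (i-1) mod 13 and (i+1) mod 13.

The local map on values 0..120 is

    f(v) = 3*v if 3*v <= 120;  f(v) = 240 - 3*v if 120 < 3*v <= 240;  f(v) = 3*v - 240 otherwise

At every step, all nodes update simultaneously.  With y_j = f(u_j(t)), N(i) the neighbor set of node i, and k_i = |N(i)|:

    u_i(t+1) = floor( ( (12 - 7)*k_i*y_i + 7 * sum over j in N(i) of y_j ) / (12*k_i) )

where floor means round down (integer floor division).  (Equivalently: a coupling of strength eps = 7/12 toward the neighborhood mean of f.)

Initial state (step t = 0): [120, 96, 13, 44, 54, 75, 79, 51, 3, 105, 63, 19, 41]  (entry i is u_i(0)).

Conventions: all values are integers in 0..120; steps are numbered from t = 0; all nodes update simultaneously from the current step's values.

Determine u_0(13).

Simulating step by step:
t=0: [120, 96, 13, 44, 54, 75, 79, 51, 3, 105, 63, 19, 41]
t=1: [98, 66, 61, 79, 68, 29, 31, 39, 51, 48, 59, 72, 100]
t=2: [52, 49, 36, 28, 41, 73, 98, 101, 98, 83, 61, 45, 47]
t=3: [91, 94, 96, 100, 79, 58, 47, 57, 43, 36, 57, 89, 96]
t=4: [40, 41, 49, 39, 38, 57, 80, 90, 97, 97, 68, 45, 37]
t=5: [116, 110, 107, 109, 101, 62, 28, 27, 44, 46, 60, 86, 111]
t=6: [98, 92, 85, 78, 67, 65, 74, 89, 98, 91, 60, 52, 75]
t=7: [37, 35, 18, 18, 31, 35, 28, 32, 40, 47, 59, 56, 46]
t=8: [106, 91, 68, 65, 85, 95, 93, 99, 106, 94, 76, 78, 95]
t=9: [55, 47, 37, 33, 32, 34, 46, 57, 61, 43, 19, 19, 43]
t=10: [92, 95, 104, 101, 98, 100, 92, 75, 76, 79, 72, 72, 84]
t=11: [31, 50, 61, 63, 58, 51, 36, 20, 10, 11, 17, 20, 22]
t=12: [84, 81, 64, 57, 67, 87, 87, 65, 39, 37, 48, 59, 72]
t=13: [12, 18, 41, 54, 42, 26, 28, 59, 94, 108, 90, 61, 31]

Answer: u_0(13) = 12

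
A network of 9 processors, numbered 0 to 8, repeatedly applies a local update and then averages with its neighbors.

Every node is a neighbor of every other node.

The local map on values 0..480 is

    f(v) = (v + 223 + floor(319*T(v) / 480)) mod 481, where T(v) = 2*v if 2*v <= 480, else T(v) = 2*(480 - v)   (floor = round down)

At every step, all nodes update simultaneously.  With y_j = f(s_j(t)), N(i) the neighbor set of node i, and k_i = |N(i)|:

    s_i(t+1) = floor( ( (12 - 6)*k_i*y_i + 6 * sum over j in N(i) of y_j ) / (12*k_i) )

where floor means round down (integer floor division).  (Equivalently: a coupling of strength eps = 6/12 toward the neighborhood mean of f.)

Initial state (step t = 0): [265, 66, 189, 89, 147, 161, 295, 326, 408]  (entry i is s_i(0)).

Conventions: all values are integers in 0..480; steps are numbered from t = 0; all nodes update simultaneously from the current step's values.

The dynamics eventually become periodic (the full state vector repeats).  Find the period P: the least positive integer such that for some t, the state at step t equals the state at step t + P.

Answer: 2
Key observation: The state at step 6, [286, 286, 286, 286, 286, 286, 286, 286, 286], reappears at step 8 — and no state repeats earlier — so the cycle the system enters has period 2.

Derivation:
t=0: [265, 66, 189, 89, 147, 161, 295, 326, 408]
t=1: [270, 306, 222, 330, 179, 193, 265, 261, 249]
t=2: [273, 267, 259, 264, 214, 229, 273, 274, 276]
t=3: [286, 287, 288, 287, 264, 279, 286, 285, 285]
t=4: [285, 285, 285, 285, 289, 287, 285, 286, 286]
t=5: [285, 285, 285, 285, 284, 285, 285, 285, 285]
t=6: [286, 286, 286, 286, 286, 286, 286, 286, 286]
t=7: [285, 285, 285, 285, 285, 285, 285, 285, 285]
t=8: [286, 286, 286, 286, 286, 286, 286, 286, 286]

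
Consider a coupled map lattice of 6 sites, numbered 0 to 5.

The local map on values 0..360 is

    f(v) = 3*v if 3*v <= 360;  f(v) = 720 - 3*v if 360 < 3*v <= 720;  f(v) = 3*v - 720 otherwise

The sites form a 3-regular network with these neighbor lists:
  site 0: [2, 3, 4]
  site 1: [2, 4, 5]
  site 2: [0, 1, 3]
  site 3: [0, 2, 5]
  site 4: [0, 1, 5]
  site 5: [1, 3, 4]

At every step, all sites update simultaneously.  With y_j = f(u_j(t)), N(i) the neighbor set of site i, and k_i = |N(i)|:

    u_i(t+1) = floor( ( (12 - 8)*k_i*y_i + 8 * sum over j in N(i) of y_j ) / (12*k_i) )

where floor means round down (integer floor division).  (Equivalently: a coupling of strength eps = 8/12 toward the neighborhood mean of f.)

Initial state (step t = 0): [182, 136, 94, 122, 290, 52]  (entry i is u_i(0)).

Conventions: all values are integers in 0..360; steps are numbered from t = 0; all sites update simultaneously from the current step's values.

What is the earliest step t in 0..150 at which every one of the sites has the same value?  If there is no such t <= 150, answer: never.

Answer: never
Key observation: The state at step 14 reappears at step 21 — the system is in a cycle of period 7 from step 14 on.  No step 0..21 is synchronized, and the cycle repeats forever, so no step up to 150 (or ever) has all sites equal.

Derivation:
t=0: [182, 136, 94, 122, 290, 52]  (not all equal)
t=1: [232, 234, 280, 254, 192, 233]  (not all equal)
t=2: [76, 69, 58, 50, 62, 52]  (not all equal)
t=3: [189, 183, 188, 174, 193, 172]  (not all equal)
t=4: [161, 168, 168, 180, 164, 181]  (not all equal)
t=5: [217, 210, 212, 200, 216, 197]  (not all equal)
t=6: [84, 93, 90, 102, 88, 105]  (not all equal)
t=7: [270, 281, 276, 288, 276, 293]  (not all equal)
t=8: [110, 124, 115, 127, 118, 136]  (not all equal)
t=9: [340, 340, 341, 332, 338, 335]  (not all equal)
t=10: [294, 296, 295, 289, 294, 288]  (not all equal)
t=11: [159, 160, 161, 153, 159, 154]  (not all equal)
t=12: [245, 244, 244, 251, 245, 251]  (not all equal)
t=13: [18, 17, 17, 24, 18, 24]  (not all equal)
t=14: [57, 56, 56, 63, 57, 63]  (not all equal)
t=15: [174, 173, 173, 180, 174, 180]  (not all equal)
t=16: [194, 195, 195, 188, 194, 188]  (not all equal)
t=17: [141, 140, 140, 147, 141, 147]  (not all equal)
t=18: [293, 294, 294, 287, 293, 287]  (not all equal)
t=19: [155, 156, 156, 149, 155, 149]  (not all equal)
t=20: [258, 257, 257, 264, 258, 264]  (not all equal)
t=21: [57, 56, 56, 63, 57, 63]  (not all equal)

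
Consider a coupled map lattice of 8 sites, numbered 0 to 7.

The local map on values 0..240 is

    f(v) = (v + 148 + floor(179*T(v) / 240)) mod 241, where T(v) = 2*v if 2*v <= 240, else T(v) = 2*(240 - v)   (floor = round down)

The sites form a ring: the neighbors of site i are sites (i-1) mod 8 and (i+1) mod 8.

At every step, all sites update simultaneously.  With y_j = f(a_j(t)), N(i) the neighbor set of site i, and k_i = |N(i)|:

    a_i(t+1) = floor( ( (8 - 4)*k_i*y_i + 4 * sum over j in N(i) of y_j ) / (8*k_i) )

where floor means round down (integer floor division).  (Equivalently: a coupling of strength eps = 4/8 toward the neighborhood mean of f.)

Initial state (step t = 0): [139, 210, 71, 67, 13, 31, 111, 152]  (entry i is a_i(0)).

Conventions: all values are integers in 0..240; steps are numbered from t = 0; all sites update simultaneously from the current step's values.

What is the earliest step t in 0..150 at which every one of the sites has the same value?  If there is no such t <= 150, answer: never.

Simulating step by step:
t=0: [139, 210, 71, 67, 13, 31, 111, 152]  (not all equal)
t=1: [185, 150, 100, 102, 164, 203, 195, 189]  (not all equal)
t=2: [177, 178, 166, 165, 173, 170, 168, 171]  (not all equal)
t=3: [177, 178, 181, 182, 180, 180, 181, 179]  (not all equal)
t=4: [176, 176, 176, 175, 175, 176, 176, 176]  (not all equal)
t=5: [178, 178, 178, 178, 178, 178, 178, 178]  (all equal)

Answer: 5
Key observation: Synchronization is absorbing here: once all sites are equal they stay equal, and step 5 is the first all-equal step.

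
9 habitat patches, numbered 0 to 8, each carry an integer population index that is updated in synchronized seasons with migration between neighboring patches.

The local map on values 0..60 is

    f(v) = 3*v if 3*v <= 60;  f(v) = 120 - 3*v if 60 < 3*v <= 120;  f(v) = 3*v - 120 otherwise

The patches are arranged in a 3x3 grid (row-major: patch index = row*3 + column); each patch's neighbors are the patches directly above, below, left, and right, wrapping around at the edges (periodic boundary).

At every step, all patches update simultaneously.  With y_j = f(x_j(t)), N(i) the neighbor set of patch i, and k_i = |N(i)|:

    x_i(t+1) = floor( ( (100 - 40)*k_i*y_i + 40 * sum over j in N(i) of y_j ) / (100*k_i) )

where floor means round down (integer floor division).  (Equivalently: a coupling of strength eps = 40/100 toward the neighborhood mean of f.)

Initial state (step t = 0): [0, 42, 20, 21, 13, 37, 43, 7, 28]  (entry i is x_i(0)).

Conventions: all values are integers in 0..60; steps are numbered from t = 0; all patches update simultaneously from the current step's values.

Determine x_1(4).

Answer: x_1(4) = 40

Derivation:
t=0: [0, 42, 20, 21, 13, 37, 43, 7, 28]
t=1: [13, 15, 41, 39, 32, 24, 16, 21, 31]
t=2: [33, 39, 17, 17, 29, 34, 41, 48, 31]
t=3: [23, 14, 37, 38, 29, 27, 14, 21, 25]
t=4: [40, 40, 23, 20, 34, 32, 41, 50, 41]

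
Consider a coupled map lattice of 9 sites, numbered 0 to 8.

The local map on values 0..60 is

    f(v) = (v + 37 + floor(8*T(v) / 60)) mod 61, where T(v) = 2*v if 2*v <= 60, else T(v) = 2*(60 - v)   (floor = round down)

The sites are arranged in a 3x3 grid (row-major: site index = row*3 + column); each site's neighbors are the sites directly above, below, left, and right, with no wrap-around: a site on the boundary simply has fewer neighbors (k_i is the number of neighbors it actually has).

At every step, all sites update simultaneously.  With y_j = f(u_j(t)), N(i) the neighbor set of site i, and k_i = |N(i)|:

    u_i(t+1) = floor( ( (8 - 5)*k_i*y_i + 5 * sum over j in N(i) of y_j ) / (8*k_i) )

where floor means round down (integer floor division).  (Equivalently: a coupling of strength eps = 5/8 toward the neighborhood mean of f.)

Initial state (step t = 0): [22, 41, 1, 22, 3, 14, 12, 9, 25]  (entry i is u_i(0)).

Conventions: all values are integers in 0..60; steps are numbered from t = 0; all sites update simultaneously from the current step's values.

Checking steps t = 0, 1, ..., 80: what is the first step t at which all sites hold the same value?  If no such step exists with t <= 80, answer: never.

Simulating step by step:
t=0: [22, 41, 1, 22, 3, 14, 12, 9, 25]  (not all equal)
t=1: [8, 25, 38, 20, 34, 37, 35, 38, 34]  (not all equal)
t=2: [20, 19, 15, 17, 13, 17, 12, 17, 17]  (not all equal)
t=3: [18, 22, 39, 43, 47, 56, 55, 55, 58]  (not all equal)
t=4: [30, 23, 18, 33, 23, 29, 29, 31, 33]  (not all equal)
t=5: [11, 18, 27, 12, 9, 21, 13, 12, 14]  (not all equal)
t=6: [53, 44, 22, 50, 43, 24, 52, 51, 37]  (not all equal)
t=7: [27, 20, 10, 27, 22, 11, 29, 25, 18]  (not all equal)
t=8: [7, 13, 34, 8, 11, 41, 9, 18, 39]  (not all equal)
t=9: [48, 43, 29, 47, 47, 26, 51, 46, 32]  (not all equal)
t=10: [25, 22, 14, 26, 22, 14, 26, 23, 15]  (not all equal)
t=11: [6, 14, 38, 6, 12, 43, 7, 15, 39]  (not all equal)
t=12: [47, 44, 31, 45, 47, 27, 48, 45, 32]  (not all equal)
t=13: [25, 22, 15, 25, 22, 15, 25, 23, 16]  (not all equal)
t=14: [5, 14, 39, 6, 12, 45, 6, 15, 40]  (not all equal)
t=15: [46, 44, 32, 45, 47, 28, 47, 45, 33]  (not all equal)
t=16: [24, 22, 16, 25, 23, 16, 25, 23, 17]  (not all equal)
t=17: [5, 15, 40, 6, 13, 46, 6, 16, 41]  (not all equal)
t=18: [47, 45, 33, 45, 48, 29, 48, 46, 33]  (not all equal)
t=19: [25, 23, 17, 26, 23, 16, 25, 23, 17]  (not all equal)
t=20: [6, 16, 41, 6, 13, 46, 6, 16, 41]  (not all equal)
t=21: [48, 46, 33, 45, 48, 29, 48, 46, 33]  (not all equal)
t=22: [25, 23, 17, 26, 23, 16, 25, 23, 17]  (not all equal)

Answer: never
Key observation: The state at step 19 reappears at step 22 — the system is in a cycle of period 3 from step 19 on.  No step 0..22 is synchronized, and the cycle repeats forever, so no step up to 80 (or ever) has all sites equal.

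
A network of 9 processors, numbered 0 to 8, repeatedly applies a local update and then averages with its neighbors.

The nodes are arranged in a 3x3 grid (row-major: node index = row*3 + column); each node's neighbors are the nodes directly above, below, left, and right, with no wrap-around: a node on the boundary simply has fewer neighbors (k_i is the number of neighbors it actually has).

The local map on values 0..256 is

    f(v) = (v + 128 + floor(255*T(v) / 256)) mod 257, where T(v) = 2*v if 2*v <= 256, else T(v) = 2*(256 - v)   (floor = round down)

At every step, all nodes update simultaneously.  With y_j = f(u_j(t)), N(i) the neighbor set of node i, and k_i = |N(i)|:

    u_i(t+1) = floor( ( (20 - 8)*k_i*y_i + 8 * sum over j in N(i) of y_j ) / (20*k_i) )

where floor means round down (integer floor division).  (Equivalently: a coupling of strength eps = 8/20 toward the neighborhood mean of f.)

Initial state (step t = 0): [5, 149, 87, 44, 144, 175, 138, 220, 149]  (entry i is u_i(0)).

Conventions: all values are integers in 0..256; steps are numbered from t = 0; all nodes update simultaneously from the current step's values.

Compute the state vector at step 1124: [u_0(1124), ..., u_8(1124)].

Answer: [183, 183, 183, 182, 183, 183, 182, 182, 183]
Key observation: The state at step 15, [199, 199, 199, 199, 199, 199, 200, 199, 199], reappears at step 17: the system is in a cycle of period 2 from step 15 on.  Therefore the state at step 1124 equals the state at step 15 + ((1124 - 15) mod 2) = 16, which is [183, 183, 183, 182, 183, 183, 182, 182, 183].

Derivation:
t=0: [5, 149, 87, 44, 144, 175, 138, 220, 149]
t=1: [132, 207, 166, 84, 203, 204, 179, 192, 213]
t=2: [209, 191, 200, 157, 173, 182, 184, 187, 175]
t=3: [187, 189, 187, 212, 206, 199, 202, 198, 203]
t=4: [189, 191, 192, 175, 178, 183, 178, 181, 180]
t=5: [195, 192, 192, 204, 202, 198, 204, 201, 201]
t=6: [185, 188, 188, 179, 181, 183, 178, 180, 181]
t=7: [197, 195, 195, 202, 200, 198, 203, 202, 200]
t=8: [184, 186, 186, 180, 182, 183, 179, 180, 182]
t=9: [198, 196, 196, 201, 199, 198, 202, 201, 200]
t=10: [183, 185, 185, 181, 183, 183, 180, 181, 182]
t=11: [199, 197, 197, 200, 199, 198, 201, 200, 200]
t=12: [183, 184, 184, 182, 183, 183, 181, 182, 182]
t=13: [199, 198, 198, 199, 199, 199, 200, 200, 199]
t=14: [183, 183, 183, 182, 183, 183, 182, 182, 182]
t=15: [199, 199, 199, 199, 199, 199, 200, 199, 199]
t=16: [183, 183, 183, 182, 183, 183, 182, 182, 183]
t=17: [199, 199, 199, 199, 199, 199, 200, 199, 199]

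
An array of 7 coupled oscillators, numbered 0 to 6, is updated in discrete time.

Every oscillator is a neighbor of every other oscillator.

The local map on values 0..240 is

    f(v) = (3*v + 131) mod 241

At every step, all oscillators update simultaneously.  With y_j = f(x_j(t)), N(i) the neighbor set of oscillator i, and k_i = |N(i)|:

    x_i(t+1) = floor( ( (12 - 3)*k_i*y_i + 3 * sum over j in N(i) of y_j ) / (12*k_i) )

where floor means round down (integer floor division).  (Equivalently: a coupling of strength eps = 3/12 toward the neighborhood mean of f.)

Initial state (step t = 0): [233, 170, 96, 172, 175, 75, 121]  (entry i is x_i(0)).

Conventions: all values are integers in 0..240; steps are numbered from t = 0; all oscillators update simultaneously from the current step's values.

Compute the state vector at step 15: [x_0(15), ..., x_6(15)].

Simulating step by step:
t=0: [233, 170, 96, 172, 175, 75, 121]
t=1: [113, 150, 164, 154, 161, 119, 46]
t=2: [193, 101, 130, 109, 124, 35, 50]
t=3: [202, 177, 68, 194, 55, 207, 68]
t=4: [38, 156, 95, 192, 68, 49, 95]
t=5: [37, 117, 158, 193, 101, 60, 158]
t=6: [31, 30, 117, 192, 167, 80, 117]
t=7: [198, 196, 39, 198, 145, 131, 39]
t=8: [17, 183, 20, 17, 75, 45, 20]
t=9: [174, 185, 180, 174, 126, 62, 180]
t=10: [163, 187, 176, 163, 61, 96, 176]
t=11: [143, 194, 170, 143, 97, 171, 170]
t=12: [98, 207, 156, 98, 171, 158, 156]
t=13: [168, 58, 121, 168, 152, 125, 121]
t=14: [130, 67, 30, 130, 96, 38, 30]
t=15: [60, 97, 189, 60, 159, 35, 189]

Answer: [60, 97, 189, 60, 159, 35, 189]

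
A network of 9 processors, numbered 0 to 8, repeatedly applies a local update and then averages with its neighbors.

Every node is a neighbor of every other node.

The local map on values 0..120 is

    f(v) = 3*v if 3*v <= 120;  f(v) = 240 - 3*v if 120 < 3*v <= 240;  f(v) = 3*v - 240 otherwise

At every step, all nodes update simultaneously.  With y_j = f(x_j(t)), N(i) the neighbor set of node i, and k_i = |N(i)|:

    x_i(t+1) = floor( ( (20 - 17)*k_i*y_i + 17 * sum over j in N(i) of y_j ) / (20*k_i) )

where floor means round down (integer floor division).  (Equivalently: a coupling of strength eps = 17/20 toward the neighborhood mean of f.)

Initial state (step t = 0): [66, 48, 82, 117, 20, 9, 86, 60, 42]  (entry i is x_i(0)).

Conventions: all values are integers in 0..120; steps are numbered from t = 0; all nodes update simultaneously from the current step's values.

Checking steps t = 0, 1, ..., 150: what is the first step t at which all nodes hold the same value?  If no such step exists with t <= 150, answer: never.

Answer: 2
Key observation: Synchronization is absorbing here: once all nodes are equal they stay equal, and step 2 is the first all-equal step.

Derivation:
t=0: [66, 48, 82, 117, 20, 9, 86, 60, 42]  (not all equal)
t=1: [58, 60, 57, 61, 59, 57, 57, 59, 61]  (not all equal)
t=2: [63, 63, 63, 63, 63, 63, 63, 63, 63]  (all equal)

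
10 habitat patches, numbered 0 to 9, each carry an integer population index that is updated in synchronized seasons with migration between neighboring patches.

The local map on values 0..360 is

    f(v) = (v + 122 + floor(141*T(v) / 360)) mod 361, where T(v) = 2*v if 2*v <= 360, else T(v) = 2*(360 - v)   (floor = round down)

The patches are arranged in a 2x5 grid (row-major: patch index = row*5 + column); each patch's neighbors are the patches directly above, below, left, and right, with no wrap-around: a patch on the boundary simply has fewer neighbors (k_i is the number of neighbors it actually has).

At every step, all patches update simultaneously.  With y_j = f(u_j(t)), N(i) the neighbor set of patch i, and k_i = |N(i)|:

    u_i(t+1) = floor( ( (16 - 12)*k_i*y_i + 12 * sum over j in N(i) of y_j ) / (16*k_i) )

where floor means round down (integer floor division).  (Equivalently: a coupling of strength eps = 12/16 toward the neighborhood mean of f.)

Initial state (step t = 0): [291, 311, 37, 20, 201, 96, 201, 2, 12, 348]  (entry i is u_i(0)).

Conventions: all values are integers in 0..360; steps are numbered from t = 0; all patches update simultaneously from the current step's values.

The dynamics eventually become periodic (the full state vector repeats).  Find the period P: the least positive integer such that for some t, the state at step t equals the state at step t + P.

Simulating step by step:
t=0: [291, 311, 37, 20, 201, 96, 201, 2, 12, 348]
t=1: [177, 122, 144, 143, 124, 145, 153, 135, 135, 115]
t=2: [153, 116, 93, 94, 214, 45, 98, 13, 86, 210]
t=3: [207, 236, 262, 235, 163, 173, 242, 250, 199, 158]
t=4: [82, 93, 95, 82, 63, 85, 88, 94, 79, 61]
t=5: [277, 281, 283, 263, 245, 273, 281, 280, 262, 243]
t=6: [102, 103, 102, 99, 96, 102, 102, 102, 99, 96]
t=7: [303, 303, 302, 298, 294, 303, 303, 301, 298, 294]
t=8: [108, 108, 107, 107, 106, 108, 108, 107, 107, 106]
t=9: [314, 313, 312, 311, 311, 314, 313, 312, 311, 311]
t=10: [110, 110, 110, 110, 110, 110, 110, 110, 110, 110]
t=11: [318, 318, 318, 318, 318, 318, 318, 318, 318, 318]
t=12: [111, 111, 111, 111, 111, 111, 111, 111, 111, 111]
t=13: [319, 319, 319, 319, 319, 319, 319, 319, 319, 319]
t=14: [112, 112, 112, 112, 112, 112, 112, 112, 112, 112]
t=15: [321, 321, 321, 321, 321, 321, 321, 321, 321, 321]
t=16: [112, 112, 112, 112, 112, 112, 112, 112, 112, 112]

Answer: 2
Key observation: The state at step 14, [112, 112, 112, 112, 112, 112, 112, 112, 112, 112], reappears at step 16 — and no state repeats earlier — so the cycle the system enters has period 2.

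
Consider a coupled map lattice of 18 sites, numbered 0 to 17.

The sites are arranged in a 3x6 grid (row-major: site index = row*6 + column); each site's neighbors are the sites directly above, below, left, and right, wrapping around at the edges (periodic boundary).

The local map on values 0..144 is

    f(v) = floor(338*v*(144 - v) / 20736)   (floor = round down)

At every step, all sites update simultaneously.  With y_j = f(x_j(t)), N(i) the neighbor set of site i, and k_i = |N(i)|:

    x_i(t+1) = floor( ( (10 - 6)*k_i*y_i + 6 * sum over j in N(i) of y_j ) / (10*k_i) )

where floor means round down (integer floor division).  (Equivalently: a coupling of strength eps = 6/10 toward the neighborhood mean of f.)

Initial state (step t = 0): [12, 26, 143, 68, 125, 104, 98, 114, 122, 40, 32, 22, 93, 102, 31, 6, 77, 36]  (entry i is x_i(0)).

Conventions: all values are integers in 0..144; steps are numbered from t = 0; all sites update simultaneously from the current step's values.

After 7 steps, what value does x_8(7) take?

Answer: x_8(7) = 82

Derivation:
t=0: [12, 26, 143, 68, 125, 104, 98, 114, 122, 40, 32, 22, 93, 102, 31, 6, 77, 36]
t=1: [50, 42, 35, 51, 59, 52, 59, 57, 44, 56, 58, 56, 65, 63, 41, 49, 59, 65]
t=2: [76, 72, 67, 75, 79, 78, 80, 77, 71, 77, 80, 80, 81, 78, 70, 75, 80, 81]
t=3: [83, 83, 84, 83, 83, 83, 83, 83, 84, 83, 83, 83, 83, 83, 83, 83, 83, 83]
t=4: [82, 82, 82, 82, 82, 82, 82, 82, 82, 82, 82, 82, 82, 82, 82, 82, 82, 82]
t=5: [82, 82, 82, 82, 82, 82, 82, 82, 82, 82, 82, 82, 82, 82, 82, 82, 82, 82]
t=6: [82, 82, 82, 82, 82, 82, 82, 82, 82, 82, 82, 82, 82, 82, 82, 82, 82, 82]
t=7: [82, 82, 82, 82, 82, 82, 82, 82, 82, 82, 82, 82, 82, 82, 82, 82, 82, 82]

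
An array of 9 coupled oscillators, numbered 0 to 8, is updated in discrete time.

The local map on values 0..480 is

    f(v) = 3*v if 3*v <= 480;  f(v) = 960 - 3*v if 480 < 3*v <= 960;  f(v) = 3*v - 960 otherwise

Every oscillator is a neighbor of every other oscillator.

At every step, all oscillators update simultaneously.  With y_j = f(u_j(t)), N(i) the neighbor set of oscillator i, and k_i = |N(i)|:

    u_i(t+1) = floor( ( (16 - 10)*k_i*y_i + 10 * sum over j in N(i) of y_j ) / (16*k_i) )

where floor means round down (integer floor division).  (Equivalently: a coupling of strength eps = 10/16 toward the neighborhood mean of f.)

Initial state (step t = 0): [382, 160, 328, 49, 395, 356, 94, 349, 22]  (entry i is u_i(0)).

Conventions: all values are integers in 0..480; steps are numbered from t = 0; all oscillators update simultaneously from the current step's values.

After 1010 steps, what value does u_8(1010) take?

Simulating step by step:
t=0: [382, 160, 328, 49, 395, 356, 94, 349, 22]
t=1: [180, 267, 132, 169, 192, 157, 209, 151, 144]
t=2: [398, 320, 391, 408, 387, 413, 372, 408, 401]
t=3: [214, 144, 208, 223, 204, 227, 191, 223, 216]
t=4: [328, 362, 333, 320, 337, 316, 348, 320, 326]
t=5: [34, 65, 39, 27, 42, 31, 52, 27, 33]
t=6: [112, 139, 116, 106, 119, 109, 128, 106, 111]
t=7: [344, 368, 348, 339, 351, 342, 359, 339, 344]
t=8: [80, 102, 84, 76, 87, 79, 94, 76, 80]
t=9: [248, 268, 252, 245, 255, 248, 261, 245, 248]
t=10: [207, 189, 203, 209, 200, 207, 195, 209, 207]
t=11: [347, 363, 351, 345, 353, 347, 358, 345, 347]
t=12: [88, 102, 92, 86, 94, 88, 98, 86, 88]
t=13: [271, 283, 274, 269, 276, 271, 279, 269, 271]
t=14: [141, 130, 138, 143, 136, 141, 134, 143, 141]
t=15: [417, 408, 415, 419, 413, 417, 411, 419, 417]
t=16: [287, 279, 285, 288, 283, 287, 281, 288, 287]
t=17: [103, 110, 105, 102, 106, 103, 108, 102, 103]
t=18: [312, 318, 314, 311, 315, 312, 316, 311, 312]
t=19: [20, 15, 19, 21, 18, 20, 17, 21, 20]
t=20: [57, 53, 57, 58, 56, 57, 55, 58, 57]
t=21: [169, 166, 169, 170, 168, 169, 168, 170, 169]
t=22: [453, 456, 453, 452, 454, 453, 454, 452, 453]
t=23: [399, 402, 399, 398, 400, 399, 400, 398, 399]
t=24: [237, 240, 237, 236, 238, 237, 238, 236, 237]
t=25: [248, 245, 248, 249, 247, 248, 247, 249, 248]
t=26: [216, 219, 216, 215, 217, 216, 217, 215, 216]
t=27: [311, 308, 311, 312, 310, 311, 310, 312, 311]
t=28: [27, 30, 27, 26, 28, 27, 28, 26, 27]
t=29: [81, 84, 81, 80, 82, 81, 82, 80, 81]
t=30: [243, 246, 243, 242, 244, 243, 244, 242, 243]
t=31: [230, 227, 230, 231, 229, 230, 229, 231, 230]
t=32: [270, 273, 270, 269, 271, 270, 271, 269, 270]
t=33: [149, 146, 149, 150, 148, 149, 148, 150, 149]
t=34: [446, 443, 446, 447, 445, 446, 445, 447, 446]
t=35: [377, 374, 377, 378, 376, 377, 376, 378, 377]
t=36: [170, 167, 170, 171, 169, 170, 169, 171, 170]
t=37: [450, 453, 450, 449, 451, 450, 451, 449, 450]
t=38: [390, 393, 390, 389, 391, 390, 391, 389, 390]
t=39: [210, 213, 210, 209, 211, 210, 211, 209, 210]
t=40: [329, 326, 329, 330, 328, 329, 328, 330, 329]
t=41: [26, 23, 26, 27, 25, 26, 25, 27, 26]
t=42: [77, 74, 77, 78, 76, 77, 76, 78, 77]
t=43: [230, 227, 230, 231, 229, 230, 229, 231, 230]

Answer: u_8(1010) = 390
Key observation: The state at step 31, [230, 227, 230, 231, 229, 230, 229, 231, 230], reappears at step 43: the system is in a cycle of period 12 from step 31 on.  Therefore the state at step 1010 equals the state at step 31 + ((1010 - 31) mod 12) = 38, which is [390, 393, 390, 389, 391, 390, 391, 389, 390].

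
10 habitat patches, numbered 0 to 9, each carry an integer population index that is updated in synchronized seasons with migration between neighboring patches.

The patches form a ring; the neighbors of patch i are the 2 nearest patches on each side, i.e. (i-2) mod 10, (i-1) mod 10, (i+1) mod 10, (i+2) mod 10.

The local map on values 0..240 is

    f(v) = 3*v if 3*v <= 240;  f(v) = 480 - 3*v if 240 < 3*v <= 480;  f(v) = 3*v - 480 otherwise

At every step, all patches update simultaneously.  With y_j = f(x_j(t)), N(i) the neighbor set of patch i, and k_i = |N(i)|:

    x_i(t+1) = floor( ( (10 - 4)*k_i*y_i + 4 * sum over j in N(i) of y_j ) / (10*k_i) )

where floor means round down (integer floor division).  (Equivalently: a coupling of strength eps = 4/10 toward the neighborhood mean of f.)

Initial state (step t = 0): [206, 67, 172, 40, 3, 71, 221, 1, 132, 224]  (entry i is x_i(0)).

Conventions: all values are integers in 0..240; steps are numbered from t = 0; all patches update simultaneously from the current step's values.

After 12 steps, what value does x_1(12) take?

Simulating step by step:
t=0: [206, 67, 172, 40, 3, 71, 221, 1, 132, 224]
t=1: [134, 169, 68, 117, 60, 159, 140, 69, 102, 157]
t=2: [88, 58, 163, 118, 147, 59, 92, 148, 139, 54]
t=3: [170, 155, 60, 115, 75, 146, 153, 82, 99, 146]
t=4: [60, 47, 148, 127, 172, 86, 81, 169, 142, 71]
t=5: [152, 137, 67, 102, 81, 173, 176, 88, 98, 168]
t=6: [62, 83, 171, 159, 188, 90, 96, 159, 142, 63]
t=7: [162, 179, 70, 57, 94, 154, 150, 66, 89, 160]
t=8: [51, 72, 169, 150, 161, 70, 80, 144, 151, 47]
t=9: [132, 164, 56, 63, 52, 158, 172, 90, 74, 129]
t=10: [99, 60, 144, 147, 133, 62, 81, 161, 175, 108]
t=11: [152, 150, 77, 72, 99, 147, 173, 64, 84, 134]
t=12: [71, 72, 183, 177, 162, 86, 87, 153, 170, 94]

Answer: x_1(12) = 72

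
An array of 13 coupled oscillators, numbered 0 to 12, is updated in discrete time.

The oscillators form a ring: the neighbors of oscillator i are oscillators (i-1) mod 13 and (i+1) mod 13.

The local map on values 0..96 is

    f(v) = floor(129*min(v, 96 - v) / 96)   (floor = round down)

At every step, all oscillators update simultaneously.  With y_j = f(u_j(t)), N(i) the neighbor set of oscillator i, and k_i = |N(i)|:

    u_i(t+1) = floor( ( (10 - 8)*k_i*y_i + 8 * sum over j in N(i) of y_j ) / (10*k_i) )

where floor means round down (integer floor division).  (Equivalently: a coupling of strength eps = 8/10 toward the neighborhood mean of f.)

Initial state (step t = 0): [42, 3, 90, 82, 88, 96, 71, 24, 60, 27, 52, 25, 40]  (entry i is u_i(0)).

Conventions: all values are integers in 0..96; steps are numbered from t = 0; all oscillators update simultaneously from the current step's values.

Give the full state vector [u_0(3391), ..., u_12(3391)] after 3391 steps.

Simulating step by step:
t=0: [42, 3, 90, 82, 88, 96, 71, 24, 60, 27, 52, 25, 40]
t=1: [34, 26, 10, 10, 9, 17, 19, 38, 36, 50, 39, 51, 46]
t=2: [47, 30, 21, 12, 16, 19, 34, 39, 54, 52, 58, 57, 54]
t=3: [51, 44, 28, 22, 20, 31, 39, 50, 55, 54, 54, 53, 57]
t=4: [56, 50, 42, 31, 33, 39, 51, 55, 57, 55, 56, 54, 57]
t=5: [55, 55, 52, 48, 46, 52, 54, 55, 54, 53, 55, 53, 54]
t=6: [55, 56, 59, 60, 61, 58, 56, 55, 56, 55, 56, 55, 56]
t=7: [53, 52, 50, 48, 49, 50, 53, 53, 54, 53, 54, 53, 54]
t=8: [57, 59, 61, 62, 62, 60, 58, 56, 56, 56, 56, 56, 56]
t=9: [51, 49, 47, 45, 46, 48, 50, 52, 53, 53, 53, 53, 52]
t=10: [60, 61, 61, 61, 61, 61, 61, 59, 57, 57, 57, 57, 58]
t=11: [48, 47, 47, 47, 47, 47, 47, 49, 50, 52, 52, 51, 50]
t=12: [62, 63, 63, 63, 63, 63, 63, 62, 61, 59, 59, 60, 61]
t=13: [45, 44, 44, 44, 44, 44, 44, 45, 47, 48, 48, 48, 46]
t=14: [60, 59, 59, 59, 59, 59, 59, 60, 62, 63, 64, 62, 61]
t=15: [48, 48, 49, 49, 49, 49, 48, 47, 45, 44, 44, 45, 46]
t=16: [62, 63, 63, 63, 63, 63, 63, 62, 60, 59, 59, 60, 61]
t=17: [45, 44, 44, 44, 44, 44, 44, 45, 47, 48, 48, 48, 46]

Answer: [48, 48, 49, 49, 49, 49, 48, 47, 45, 44, 44, 45, 46]
Key observation: The state at step 13, [45, 44, 44, 44, 44, 44, 44, 45, 47, 48, 48, 48, 46], reappears at step 17: the system is in a cycle of period 4 from step 13 on.  Therefore the state at step 3391 equals the state at step 13 + ((3391 - 13) mod 4) = 15, which is [48, 48, 49, 49, 49, 49, 48, 47, 45, 44, 44, 45, 46].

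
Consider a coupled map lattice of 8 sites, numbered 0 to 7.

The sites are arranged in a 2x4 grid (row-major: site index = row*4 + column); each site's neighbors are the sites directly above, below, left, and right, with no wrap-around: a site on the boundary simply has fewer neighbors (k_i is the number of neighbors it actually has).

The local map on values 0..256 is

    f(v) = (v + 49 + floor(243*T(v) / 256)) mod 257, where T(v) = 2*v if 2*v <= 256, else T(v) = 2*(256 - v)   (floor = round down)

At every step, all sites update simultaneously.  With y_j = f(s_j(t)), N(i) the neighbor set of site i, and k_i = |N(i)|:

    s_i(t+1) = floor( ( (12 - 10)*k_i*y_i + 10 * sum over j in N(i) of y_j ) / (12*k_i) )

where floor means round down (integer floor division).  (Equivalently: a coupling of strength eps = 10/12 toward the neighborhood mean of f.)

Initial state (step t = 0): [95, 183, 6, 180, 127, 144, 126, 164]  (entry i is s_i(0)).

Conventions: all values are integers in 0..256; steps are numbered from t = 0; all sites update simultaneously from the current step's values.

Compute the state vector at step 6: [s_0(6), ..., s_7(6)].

Answer: [145, 145, 146, 146, 145, 145, 146, 147]

Derivation:
t=0: [95, 183, 6, 180, 127, 144, 126, 164]
t=1: [124, 96, 118, 101, 116, 144, 121, 135]
t=2: [107, 131, 104, 134, 145, 119, 145, 120]
t=3: [144, 118, 144, 122, 123, 148, 126, 149]
t=4: [142, 144, 145, 145, 146, 146, 147, 149]
t=5: [147, 147, 146, 145, 147, 146, 145, 145]
t=6: [145, 145, 146, 146, 145, 145, 146, 147]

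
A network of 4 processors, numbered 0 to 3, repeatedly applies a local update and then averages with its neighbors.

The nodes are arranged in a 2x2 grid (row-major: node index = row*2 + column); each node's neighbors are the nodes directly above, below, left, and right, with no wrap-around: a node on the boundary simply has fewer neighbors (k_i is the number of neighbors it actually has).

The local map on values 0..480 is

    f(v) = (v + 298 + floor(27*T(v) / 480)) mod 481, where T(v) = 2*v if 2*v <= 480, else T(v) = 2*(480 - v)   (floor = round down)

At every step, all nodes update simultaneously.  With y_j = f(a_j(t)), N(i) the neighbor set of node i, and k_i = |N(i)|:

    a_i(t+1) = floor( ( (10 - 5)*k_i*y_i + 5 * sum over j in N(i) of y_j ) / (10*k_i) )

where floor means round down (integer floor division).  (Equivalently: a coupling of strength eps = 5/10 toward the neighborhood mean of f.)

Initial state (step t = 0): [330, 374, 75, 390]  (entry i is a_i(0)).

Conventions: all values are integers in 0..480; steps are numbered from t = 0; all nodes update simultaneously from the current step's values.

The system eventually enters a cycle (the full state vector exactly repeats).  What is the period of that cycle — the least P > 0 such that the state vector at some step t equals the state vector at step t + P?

Simulating step by step:
t=0: [330, 374, 75, 390]
t=1: [227, 196, 285, 254]
t=2: [74, 58, 102, 87]
t=3: [383, 374, 399, 390]
t=4: [211, 207, 219, 215]
t=5: [52, 50, 56, 54]
t=6: [355, 354, 358, 357]
t=7: [186, 185, 187, 186]
t=8: [23, 22, 24, 23]
t=9: [323, 322, 323, 323]
t=10: [156, 156, 157, 156]
t=11: [471, 471, 471, 471]
t=12: [289, 289, 289, 289]
t=13: [127, 127, 127, 127]
t=14: [439, 439, 439, 439]
t=15: [260, 260, 260, 260]
t=16: [101, 101, 101, 101]
t=17: [410, 410, 410, 410]
t=18: [234, 234, 234, 234]
t=19: [77, 77, 77, 77]
t=20: [383, 383, 383, 383]
t=21: [210, 210, 210, 210]
t=22: [50, 50, 50, 50]
t=23: [353, 353, 353, 353]
t=24: [184, 184, 184, 184]
t=25: [21, 21, 21, 21]
t=26: [321, 321, 321, 321]
t=27: [155, 155, 155, 155]
t=28: [470, 470, 470, 470]
t=29: [288, 288, 288, 288]
t=30: [126, 126, 126, 126]
t=31: [438, 438, 438, 438]
t=32: [259, 259, 259, 259]
t=33: [100, 100, 100, 100]
t=34: [409, 409, 409, 409]
t=35: [233, 233, 233, 233]
t=36: [76, 76, 76, 76]
t=37: [382, 382, 382, 382]
t=38: [210, 210, 210, 210]

Answer: 17
Key observation: The state at step 21, [210, 210, 210, 210], reappears at step 38 — and no state repeats earlier — so the cycle the system enters has period 17.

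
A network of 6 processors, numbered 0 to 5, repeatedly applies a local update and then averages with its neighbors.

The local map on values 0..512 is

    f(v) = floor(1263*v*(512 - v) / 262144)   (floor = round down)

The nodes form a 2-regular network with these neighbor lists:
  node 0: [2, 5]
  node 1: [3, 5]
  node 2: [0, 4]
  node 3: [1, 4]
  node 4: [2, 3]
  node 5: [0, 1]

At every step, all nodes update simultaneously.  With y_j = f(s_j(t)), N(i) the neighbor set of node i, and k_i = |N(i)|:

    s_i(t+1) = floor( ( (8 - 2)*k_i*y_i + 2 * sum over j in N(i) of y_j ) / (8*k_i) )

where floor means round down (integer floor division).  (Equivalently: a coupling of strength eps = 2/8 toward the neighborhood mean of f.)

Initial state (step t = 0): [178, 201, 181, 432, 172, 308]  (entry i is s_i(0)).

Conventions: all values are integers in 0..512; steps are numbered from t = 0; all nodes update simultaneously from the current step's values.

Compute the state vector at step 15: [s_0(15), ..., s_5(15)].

Simulating step by step:
t=0: [178, 201, 181, 432, 172, 308]
t=1: [288, 284, 286, 197, 267, 299]
t=2: [309, 308, 311, 301, 312, 307]
t=3: [302, 302, 301, 304, 300, 302]
t=4: [305, 304, 305, 304, 305, 305]
t=5: [304, 304, 304, 304, 304, 304]
t=6: [304, 304, 304, 304, 304, 304]
t=7: [304, 304, 304, 304, 304, 304]
t=8: [304, 304, 304, 304, 304, 304]
t=9: [304, 304, 304, 304, 304, 304]
t=10: [304, 304, 304, 304, 304, 304]
t=11: [304, 304, 304, 304, 304, 304]
t=12: [304, 304, 304, 304, 304, 304]
t=13: [304, 304, 304, 304, 304, 304]
t=14: [304, 304, 304, 304, 304, 304]
t=15: [304, 304, 304, 304, 304, 304]

Answer: [304, 304, 304, 304, 304, 304]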